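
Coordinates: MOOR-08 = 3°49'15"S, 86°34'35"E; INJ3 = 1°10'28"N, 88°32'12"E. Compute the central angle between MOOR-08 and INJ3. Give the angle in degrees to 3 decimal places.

5.366°

MOOR-08: φ = -3.82083°, λ = +86.57639°
INJ3: φ = +1.17444°, λ = +88.53667°
Δφ = 4.9953°,  Δλ = 1.9603°
a = sin²(Δφ/2) + cos φ₁ cos φ₂ sin²(Δλ/2) = 0.002191
c = 2·arcsin(√a) = 0.093650 rad = 5.3657°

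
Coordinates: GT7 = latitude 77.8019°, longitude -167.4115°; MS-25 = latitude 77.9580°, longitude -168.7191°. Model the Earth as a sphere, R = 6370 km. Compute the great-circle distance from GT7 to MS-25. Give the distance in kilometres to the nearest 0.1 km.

35.1 km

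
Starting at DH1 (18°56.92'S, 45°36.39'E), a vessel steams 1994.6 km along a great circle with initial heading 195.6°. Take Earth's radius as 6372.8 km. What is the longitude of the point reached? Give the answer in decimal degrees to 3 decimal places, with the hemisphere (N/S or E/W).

39.723°E

DH1: φ = -18.94867°, λ = +45.60650°
δ = d/R = 1994.6/6372.8 = 0.312986 rad
φ₂ = arcsin(sin φ₁ cos δ + cos φ₁ sin δ cos θ)
   = arcsin(-0.32472·0.95142 + 0.94581·0.30790·-0.96316) = -36.11685°
λ₂ = λ₁ + atan2(sin θ sin δ cos φ₁, cos δ − sin φ₁ sin φ₂) = 39.72338°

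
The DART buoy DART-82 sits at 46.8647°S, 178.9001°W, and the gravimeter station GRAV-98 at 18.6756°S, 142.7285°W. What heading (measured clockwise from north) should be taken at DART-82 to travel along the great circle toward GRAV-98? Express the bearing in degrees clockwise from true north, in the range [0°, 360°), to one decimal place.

Δλ = 36.1716°
y = sin Δλ · cos φ₂ = 0.559129
x = cos φ₁ sin φ₂ − sin φ₁ cos φ₂ cos Δλ = 0.339134
θ = atan2(y, x) = 58.7616° → 58.7616° (mod 360°)

58.8°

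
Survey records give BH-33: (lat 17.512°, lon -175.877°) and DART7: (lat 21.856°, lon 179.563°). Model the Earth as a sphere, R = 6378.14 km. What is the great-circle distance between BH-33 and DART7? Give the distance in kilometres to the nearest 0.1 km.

Δφ = 4.3440°,  Δλ = -4.5600°
a = sin²(Δφ/2) + cos φ₁ cos φ₂ sin²(Δλ/2) = 0.002837
c = 2·arcsin(√a) = 0.106582 rad = 6.1067°
d = R·c = 6378.14 × 0.106582 = 679.8 km

679.8 km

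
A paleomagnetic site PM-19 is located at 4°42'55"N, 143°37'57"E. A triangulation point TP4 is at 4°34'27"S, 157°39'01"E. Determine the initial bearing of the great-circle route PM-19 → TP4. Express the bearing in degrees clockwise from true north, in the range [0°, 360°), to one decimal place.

123.4°

PM-19: φ = +4.71528°, λ = +143.63250°
TP4: φ = -4.57417°, λ = +157.65028°
Δλ = 14.0178°
y = sin Δλ · cos φ₂ = 0.241451
x = cos φ₁ sin φ₂ − sin φ₁ cos φ₂ cos Δλ = -0.158982
θ = atan2(y, x) = 123.3626° → 123.3626° (mod 360°)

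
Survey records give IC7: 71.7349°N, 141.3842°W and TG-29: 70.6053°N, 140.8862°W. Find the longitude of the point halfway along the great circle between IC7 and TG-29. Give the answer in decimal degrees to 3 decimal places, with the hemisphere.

Bx = cos φ₂ cos Δλ = 0.332061,  By = cos φ₂ sin Δλ = 0.002886
φₘ = atan2(sin φ₁ + sin φ₂, √((cos φ₁ + Bx)² + By²)) = 71.17027°
λₘ = λ₁ + atan2(By, cos φ₁ + Bx) = -141.12800°

141.128°W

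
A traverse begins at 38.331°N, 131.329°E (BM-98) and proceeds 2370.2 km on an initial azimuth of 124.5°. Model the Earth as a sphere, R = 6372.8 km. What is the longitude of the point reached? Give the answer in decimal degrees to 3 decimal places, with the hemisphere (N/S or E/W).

δ = d/R = 2370.2/6372.8 = 0.371924 rad
φ₂ = arcsin(sin φ₁ cos δ + cos φ₁ sin δ cos θ)
   = arcsin(0.62020·0.93163 + 0.78444·0.36341·-0.56641) = 24.60329°
λ₂ = λ₁ + atan2(sin θ sin δ cos φ₁, cos δ − sin φ₁ sin φ₂) = 150.56138°

150.561°E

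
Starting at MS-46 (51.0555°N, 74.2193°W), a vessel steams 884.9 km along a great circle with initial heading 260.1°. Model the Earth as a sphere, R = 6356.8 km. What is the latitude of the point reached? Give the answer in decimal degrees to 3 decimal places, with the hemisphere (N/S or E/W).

δ = d/R = 884.9/6356.8 = 0.139205 rad
φ₂ = arcsin(sin φ₁ cos δ + cos φ₁ sin δ cos θ)
   = arcsin(0.77776·0.99033 + 0.62857·0.13876·-0.17193) = 49.04603°
λ₂ = λ₁ + atan2(sin θ sin δ cos φ₁, cos δ − sin φ₁ sin φ₂) = -86.25627°

49.046°N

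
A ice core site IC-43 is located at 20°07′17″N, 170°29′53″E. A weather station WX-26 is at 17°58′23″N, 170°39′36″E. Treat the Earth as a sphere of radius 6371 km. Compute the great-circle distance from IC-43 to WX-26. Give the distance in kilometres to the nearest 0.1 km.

239.5 km

IC-43: φ = +20.12139°, λ = +170.49806°
WX-26: φ = +17.97306°, λ = +170.66000°
Δφ = -2.1483°,  Δλ = 0.1619°
a = sin²(Δφ/2) + cos φ₁ cos φ₂ sin²(Δλ/2) = 0.000353
c = 2·arcsin(√a) = 0.037591 rad = 2.1538°
d = R·c = 6371 × 0.037591 = 239.5 km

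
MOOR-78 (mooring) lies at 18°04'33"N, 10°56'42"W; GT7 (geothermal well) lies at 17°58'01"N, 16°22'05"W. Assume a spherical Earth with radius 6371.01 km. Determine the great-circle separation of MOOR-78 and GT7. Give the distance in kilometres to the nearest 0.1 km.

MOOR-78: φ = +18.07583°, λ = -10.94500°
GT7: φ = +17.96694°, λ = -16.36806°
Δφ = -0.1089°,  Δλ = -5.4231°
a = sin²(Δφ/2) + cos φ₁ cos φ₂ sin²(Δλ/2) = 0.002025
c = 2·arcsin(√a) = 0.090024 rad = 5.1580°
d = R·c = 6371.01 × 0.090024 = 573.5 km

573.5 km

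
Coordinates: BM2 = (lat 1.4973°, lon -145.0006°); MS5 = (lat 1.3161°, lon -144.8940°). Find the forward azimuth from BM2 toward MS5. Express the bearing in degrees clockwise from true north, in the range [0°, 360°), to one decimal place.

149.5°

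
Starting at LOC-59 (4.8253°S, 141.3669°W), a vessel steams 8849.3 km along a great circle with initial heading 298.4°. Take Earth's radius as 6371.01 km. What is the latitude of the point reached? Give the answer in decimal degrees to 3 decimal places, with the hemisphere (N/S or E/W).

26.803°N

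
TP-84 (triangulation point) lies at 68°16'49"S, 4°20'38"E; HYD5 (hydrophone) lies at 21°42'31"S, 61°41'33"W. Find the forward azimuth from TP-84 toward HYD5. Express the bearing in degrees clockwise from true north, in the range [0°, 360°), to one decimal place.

TP-84: φ = -68.28028°, λ = +4.34389°
HYD5: φ = -21.70861°, λ = -61.69250°
Δλ = -66.0364°
y = sin Δλ · cos φ₂ = -0.848994
x = cos φ₁ sin φ₂ − sin φ₁ cos φ₂ cos Δλ = 0.213678
θ = atan2(y, x) = -75.8730° → 284.1270° (mod 360°)

284.1°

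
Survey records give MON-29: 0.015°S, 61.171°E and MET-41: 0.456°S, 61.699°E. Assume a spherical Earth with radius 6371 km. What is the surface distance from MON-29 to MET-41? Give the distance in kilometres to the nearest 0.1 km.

76.5 km

Δφ = -0.4410°,  Δλ = 0.5280°
a = sin²(Δφ/2) + cos φ₁ cos φ₂ sin²(Δλ/2) = 0.000036
c = 2·arcsin(√a) = 0.012007 rad = 0.6879°
d = R·c = 6371 × 0.012007 = 76.5 km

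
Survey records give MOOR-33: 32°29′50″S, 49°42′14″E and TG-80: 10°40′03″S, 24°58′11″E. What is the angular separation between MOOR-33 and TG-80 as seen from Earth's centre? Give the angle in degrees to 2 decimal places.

31.54°

MOOR-33: φ = -32.49722°, λ = +49.70389°
TG-80: φ = -10.66750°, λ = +24.96972°
Δφ = 21.8297°,  Δλ = -24.7342°
a = sin²(Δφ/2) + cos φ₁ cos φ₂ sin²(Δλ/2) = 0.073873
c = 2·arcsin(√a) = 0.550517 rad = 31.5423°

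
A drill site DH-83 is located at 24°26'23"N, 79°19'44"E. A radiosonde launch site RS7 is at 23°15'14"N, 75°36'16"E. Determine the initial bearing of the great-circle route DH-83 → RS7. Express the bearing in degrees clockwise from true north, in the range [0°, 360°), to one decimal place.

DH-83: φ = +24.43972°, λ = +79.32889°
RS7: φ = +23.25389°, λ = +75.60444°
Δλ = -3.7244°
y = sin Δλ · cos φ₂ = -0.059681
x = cos φ₁ sin φ₂ − sin φ₁ cos φ₂ cos Δλ = -0.019892
θ = atan2(y, x) = -108.4338° → 251.5662° (mod 360°)

251.6°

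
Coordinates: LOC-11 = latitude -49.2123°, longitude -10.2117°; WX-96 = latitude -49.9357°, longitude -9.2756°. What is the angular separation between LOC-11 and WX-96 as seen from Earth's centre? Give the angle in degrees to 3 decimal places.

0.944°

Δφ = -0.7234°,  Δλ = 0.9361°
a = sin²(Δφ/2) + cos φ₁ cos φ₂ sin²(Δλ/2) = 0.000068
c = 2·arcsin(√a) = 0.016482 rad = 0.9443°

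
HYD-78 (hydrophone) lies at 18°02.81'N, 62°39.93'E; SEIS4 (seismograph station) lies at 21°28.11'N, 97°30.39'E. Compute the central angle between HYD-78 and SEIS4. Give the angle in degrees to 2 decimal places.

32.90°

HYD-78: φ = +18.04683°, λ = +62.66550°
SEIS4: φ = +21.46850°, λ = +97.50650°
Δφ = 3.4217°,  Δλ = 34.8410°
a = sin²(Δφ/2) + cos φ₁ cos φ₂ sin²(Δλ/2) = 0.080199
c = 2·arcsin(√a) = 0.574246 rad = 32.9019°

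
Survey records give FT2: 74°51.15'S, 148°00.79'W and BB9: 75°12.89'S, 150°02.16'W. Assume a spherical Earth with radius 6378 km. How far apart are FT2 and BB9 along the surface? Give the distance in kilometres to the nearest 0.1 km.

70.8 km

FT2: φ = -74.85250°, λ = -148.01317°
BB9: φ = -75.21483°, λ = -150.03600°
Δφ = -0.3623°,  Δλ = -2.0228°
a = sin²(Δφ/2) + cos φ₁ cos φ₂ sin²(Δλ/2) = 0.000031
c = 2·arcsin(√a) = 0.011095 rad = 0.6357°
d = R·c = 6378 × 0.011095 = 70.8 km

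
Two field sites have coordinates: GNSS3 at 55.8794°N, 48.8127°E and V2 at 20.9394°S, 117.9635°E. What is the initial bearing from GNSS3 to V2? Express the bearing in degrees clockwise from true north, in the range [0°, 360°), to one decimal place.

Δλ = 69.1508°
y = sin Δλ · cos φ₂ = 0.872804
x = cos φ₁ sin φ₂ − sin φ₁ cos φ₂ cos Δλ = -0.475652
θ = atan2(y, x) = 118.5891° → 118.5891° (mod 360°)

118.6°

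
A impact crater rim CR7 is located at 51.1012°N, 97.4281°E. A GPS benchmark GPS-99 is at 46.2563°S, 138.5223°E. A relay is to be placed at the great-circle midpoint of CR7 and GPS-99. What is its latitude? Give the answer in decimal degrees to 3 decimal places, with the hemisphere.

2.586°N

Bx = cos φ₂ cos Δλ = 0.521085,  By = cos φ₂ sin Δλ = 0.454479
φₘ = atan2(sin φ₁ + sin φ₂, √((cos φ₁ + Bx)² + By²)) = 2.58639°
λₘ = λ₁ + atan2(By, cos φ₁ + Bx) = 119.00847°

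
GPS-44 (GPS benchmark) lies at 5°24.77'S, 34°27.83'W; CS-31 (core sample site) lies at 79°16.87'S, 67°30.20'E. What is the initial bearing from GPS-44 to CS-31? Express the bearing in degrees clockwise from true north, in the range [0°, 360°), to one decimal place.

169.5°

GPS-44: φ = -5.41283°, λ = -34.46383°
CS-31: φ = -79.28117°, λ = +67.50333°
Δλ = 101.9672°
y = sin Δλ · cos φ₂ = 0.181947
x = cos φ₁ sin φ₂ − sin φ₁ cos φ₂ cos Δλ = -0.981808
θ = atan2(y, x) = 169.5011° → 169.5011° (mod 360°)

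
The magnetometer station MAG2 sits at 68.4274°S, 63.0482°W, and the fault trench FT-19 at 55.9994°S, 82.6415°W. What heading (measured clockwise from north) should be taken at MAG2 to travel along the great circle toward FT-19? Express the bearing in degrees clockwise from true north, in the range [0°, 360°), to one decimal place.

Δλ = -19.5933°
y = sin Δλ · cos φ₂ = -0.187523
x = cos φ₁ sin φ₂ − sin φ₁ cos φ₂ cos Δλ = 0.185101
θ = atan2(y, x) = -45.3725° → 314.6275° (mod 360°)

314.6°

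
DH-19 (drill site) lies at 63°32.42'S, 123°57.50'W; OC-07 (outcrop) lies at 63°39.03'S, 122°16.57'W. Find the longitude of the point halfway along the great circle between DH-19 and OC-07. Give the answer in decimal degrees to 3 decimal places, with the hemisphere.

DH-19: φ = -63.54033°, λ = -123.95833°
OC-07: φ = -63.65050°, λ = -122.27617°
Bx = cos φ₂ cos Δλ = 0.443654,  By = cos φ₂ sin Δλ = 0.013029
φₘ = atan2(sin φ₁ + sin φ₂, √((cos φ₁ + Bx)² + By²)) = -63.59788°
λₘ = λ₁ + atan2(By, cos φ₁ + Bx) = -123.11888°

123.119°W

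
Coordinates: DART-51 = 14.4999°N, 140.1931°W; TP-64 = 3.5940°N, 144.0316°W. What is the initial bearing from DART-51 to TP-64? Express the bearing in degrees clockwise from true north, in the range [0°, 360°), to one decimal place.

199.5°

Δλ = -3.8385°
y = sin Δλ · cos φ₂ = -0.066813
x = cos φ₁ sin φ₂ − sin φ₁ cos φ₂ cos Δλ = -0.188636
θ = atan2(y, x) = -160.4964° → 199.5036° (mod 360°)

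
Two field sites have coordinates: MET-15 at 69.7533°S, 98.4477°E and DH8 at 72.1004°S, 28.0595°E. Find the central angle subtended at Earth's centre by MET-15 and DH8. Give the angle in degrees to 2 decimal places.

Δφ = -2.3471°,  Δλ = -70.3882°
a = sin²(Δφ/2) + cos φ₁ cos φ₂ sin²(Δλ/2) = 0.035751
c = 2·arcsin(√a) = 0.380447 rad = 21.7980°

21.80°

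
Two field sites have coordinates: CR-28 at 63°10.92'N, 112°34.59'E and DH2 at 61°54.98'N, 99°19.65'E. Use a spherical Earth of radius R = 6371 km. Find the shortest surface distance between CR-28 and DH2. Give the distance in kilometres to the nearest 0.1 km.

CR-28: φ = +63.18200°, λ = +112.57650°
DH2: φ = +61.91633°, λ = +99.32750°
Δφ = -1.2657°,  Δλ = -13.2490°
a = sin²(Δφ/2) + cos φ₁ cos φ₂ sin²(Δλ/2) = 0.002949
c = 2·arcsin(√a) = 0.108654 rad = 6.2254°
d = R·c = 6371 × 0.108654 = 692.2 km

692.2 km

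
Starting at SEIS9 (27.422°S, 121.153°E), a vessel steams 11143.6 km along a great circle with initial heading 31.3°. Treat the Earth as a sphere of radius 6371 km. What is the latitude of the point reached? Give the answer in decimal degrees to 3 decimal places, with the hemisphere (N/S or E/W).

55.905°N

δ = d/R = 11143.6/6371 = 1.749113 rad
φ₂ = arcsin(sin φ₁ cos δ + cos φ₁ sin δ cos θ)
   = arcsin(-0.46054·-0.17737 + 0.88764·0.98414·0.85446) = 55.90528°
λ₂ = λ₁ + atan2(sin θ sin δ cos φ₁, cos δ − sin φ₁ sin φ₂) = -173.05175°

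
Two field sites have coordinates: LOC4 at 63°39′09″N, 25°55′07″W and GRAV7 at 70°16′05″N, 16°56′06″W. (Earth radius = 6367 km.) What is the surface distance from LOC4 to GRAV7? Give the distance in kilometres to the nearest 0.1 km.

LOC4: φ = +63.65250°, λ = -25.91861°
GRAV7: φ = +70.26806°, λ = -16.93500°
Δφ = 6.6156°,  Δλ = 8.9836°
a = sin²(Δφ/2) + cos φ₁ cos φ₂ sin²(Δλ/2) = 0.004248
c = 2·arcsin(√a) = 0.130450 rad = 7.4742°
d = R·c = 6367 × 0.130450 = 830.6 km

830.6 km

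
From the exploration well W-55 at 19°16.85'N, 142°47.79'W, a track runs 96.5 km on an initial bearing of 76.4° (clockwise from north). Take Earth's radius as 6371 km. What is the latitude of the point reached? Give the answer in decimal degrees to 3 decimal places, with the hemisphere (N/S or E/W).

19.483°N

W-55: φ = +19.28083°, λ = -142.79650°
δ = d/R = 96.5/6371 = 0.015147 rad
φ₂ = arcsin(sin φ₁ cos δ + cos φ₁ sin δ cos θ)
   = arcsin(0.33020·0.99989 + 0.94391·0.01515·0.23514) = 19.48272°
λ₂ = λ₁ + atan2(sin θ sin δ cos φ₁, cos δ − sin φ₁ sin φ₂) = -141.90175°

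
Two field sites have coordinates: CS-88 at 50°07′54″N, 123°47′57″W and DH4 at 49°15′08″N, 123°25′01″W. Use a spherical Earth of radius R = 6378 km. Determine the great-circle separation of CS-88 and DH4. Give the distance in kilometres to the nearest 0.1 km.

CS-88: φ = +50.13167°, λ = -123.79917°
DH4: φ = +49.25222°, λ = -123.41694°
Δφ = -0.8794°,  Δλ = 0.3822°
a = sin²(Δφ/2) + cos φ₁ cos φ₂ sin²(Δλ/2) = 0.000064
c = 2·arcsin(√a) = 0.015944 rad = 0.9135°
d = R·c = 6378 × 0.015944 = 101.7 km

101.7 km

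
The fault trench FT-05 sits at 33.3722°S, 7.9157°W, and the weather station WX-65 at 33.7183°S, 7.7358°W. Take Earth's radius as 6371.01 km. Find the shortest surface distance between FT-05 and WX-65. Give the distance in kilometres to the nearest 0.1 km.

Δφ = -0.3461°,  Δλ = 0.1799°
a = sin²(Δφ/2) + cos φ₁ cos φ₂ sin²(Δλ/2) = 0.000011
c = 2·arcsin(√a) = 0.006583 rad = 0.3772°
d = R·c = 6371.01 × 0.006583 = 41.9 km

41.9 km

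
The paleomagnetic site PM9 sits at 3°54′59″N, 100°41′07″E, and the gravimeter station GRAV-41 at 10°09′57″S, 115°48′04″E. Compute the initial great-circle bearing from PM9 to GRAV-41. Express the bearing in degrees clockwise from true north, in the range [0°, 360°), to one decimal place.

133.2°

PM9: φ = +3.91639°, λ = +100.68528°
GRAV-41: φ = -10.16583°, λ = +115.80111°
Δλ = 15.1158°
y = sin Δλ · cos φ₂ = 0.256677
x = cos φ₁ sin φ₂ − sin φ₁ cos φ₂ cos Δλ = -0.240988
θ = atan2(y, x) = 133.1943° → 133.1943° (mod 360°)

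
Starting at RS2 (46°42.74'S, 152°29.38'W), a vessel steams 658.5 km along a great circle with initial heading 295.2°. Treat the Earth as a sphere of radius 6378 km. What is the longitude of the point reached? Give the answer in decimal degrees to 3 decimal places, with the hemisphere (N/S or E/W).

RS2: φ = -46.71233°, λ = -152.48967°
δ = d/R = 658.5/6378 = 0.103246 rad
φ₂ = arcsin(sin φ₁ cos δ + cos φ₁ sin δ cos θ)
   = arcsin(-0.72792·0.99467 + 0.68566·0.10306·0.42578) = -43.94409°
λ₂ = λ₁ + atan2(sin θ sin δ cos φ₁, cos δ − sin φ₁ sin φ₂) = -159.93127°

159.931°W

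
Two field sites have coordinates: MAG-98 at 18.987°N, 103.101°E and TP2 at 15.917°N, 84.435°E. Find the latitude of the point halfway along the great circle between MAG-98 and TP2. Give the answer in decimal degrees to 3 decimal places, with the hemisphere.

17.672°N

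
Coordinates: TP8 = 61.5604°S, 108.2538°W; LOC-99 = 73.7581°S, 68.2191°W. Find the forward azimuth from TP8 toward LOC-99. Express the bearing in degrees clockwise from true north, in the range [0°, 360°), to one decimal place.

146.2°

Δλ = 40.0347°
y = sin Δλ · cos φ₂ = 0.179913
x = cos φ₁ sin φ₂ − sin φ₁ cos φ₂ cos Δλ = -0.268920
θ = atan2(y, x) = 146.2167° → 146.2167° (mod 360°)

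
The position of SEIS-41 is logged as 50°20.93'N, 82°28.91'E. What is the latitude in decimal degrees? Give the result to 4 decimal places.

50.3488°N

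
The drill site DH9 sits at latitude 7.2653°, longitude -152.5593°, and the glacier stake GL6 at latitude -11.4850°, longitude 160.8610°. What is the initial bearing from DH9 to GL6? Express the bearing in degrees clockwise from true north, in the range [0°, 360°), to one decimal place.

Δλ = -46.5797°
y = sin Δλ · cos φ₂ = -0.711788
x = cos φ₁ sin φ₂ − sin φ₁ cos φ₂ cos Δλ = -0.282697
θ = atan2(y, x) = -111.6612° → 248.3388° (mod 360°)

248.3°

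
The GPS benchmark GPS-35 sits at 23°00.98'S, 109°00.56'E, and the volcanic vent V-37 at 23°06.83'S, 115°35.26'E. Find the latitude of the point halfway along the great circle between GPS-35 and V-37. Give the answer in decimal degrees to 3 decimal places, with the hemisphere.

23.099°S

GPS-35: φ = -23.01633°, λ = +109.00933°
V-37: φ = -23.11383°, λ = +115.58767°
Bx = cos φ₂ cos Δλ = 0.913671,  By = cos φ₂ sin Δλ = 0.105365
φₘ = atan2(sin φ₁ + sin φ₂, √((cos φ₁ + Bx)² + By²)) = -23.09915°
λₘ = λ₁ + atan2(By, cos φ₁ + Bx) = 112.29731°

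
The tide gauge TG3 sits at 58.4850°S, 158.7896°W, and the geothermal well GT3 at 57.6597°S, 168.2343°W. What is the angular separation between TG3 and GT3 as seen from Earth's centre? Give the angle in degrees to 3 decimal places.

Δφ = 0.8253°,  Δλ = -9.4447°
a = sin²(Δφ/2) + cos φ₁ cos φ₂ sin²(Δλ/2) = 0.001947
c = 2·arcsin(√a) = 0.088281 rad = 5.0581°

5.058°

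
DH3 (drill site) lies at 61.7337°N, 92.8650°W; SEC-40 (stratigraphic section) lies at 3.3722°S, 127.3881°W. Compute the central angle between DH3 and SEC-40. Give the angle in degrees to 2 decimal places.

Δφ = -65.1059°,  Δλ = -34.5231°
a = sin²(Δφ/2) + cos φ₁ cos φ₂ sin²(Δλ/2) = 0.331155
c = 2·arcsin(√a) = 1.226335 rad = 70.2638°

70.26°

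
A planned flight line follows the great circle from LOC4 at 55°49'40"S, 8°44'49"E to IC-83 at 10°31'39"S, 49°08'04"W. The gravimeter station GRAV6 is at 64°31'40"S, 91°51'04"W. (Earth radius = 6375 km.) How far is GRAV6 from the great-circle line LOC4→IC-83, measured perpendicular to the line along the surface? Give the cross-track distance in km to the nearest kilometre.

4837 km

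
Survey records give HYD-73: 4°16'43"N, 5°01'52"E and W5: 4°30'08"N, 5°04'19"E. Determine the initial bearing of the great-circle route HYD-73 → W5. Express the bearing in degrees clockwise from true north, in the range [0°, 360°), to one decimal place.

10.3°

HYD-73: φ = +4.27861°, λ = +5.03111°
W5: φ = +4.50222°, λ = +5.07194°
Δλ = 0.0408°
y = sin Δλ · cos φ₂ = 0.000710
x = cos φ₁ sin φ₂ − sin φ₁ cos φ₂ cos Δλ = 0.003903
θ = atan2(y, x) = 10.3174° → 10.3174° (mod 360°)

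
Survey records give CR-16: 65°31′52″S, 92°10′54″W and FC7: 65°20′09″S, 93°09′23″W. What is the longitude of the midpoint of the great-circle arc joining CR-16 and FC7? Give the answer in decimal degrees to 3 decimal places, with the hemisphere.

CR-16: φ = -65.53111°, λ = -92.18167°
FC7: φ = -65.33583°, λ = -93.15639°
Bx = cos φ₂ cos Δλ = 0.417238,  By = cos φ₂ sin Δλ = -0.007099
φₘ = atan2(sin φ₁ + sin φ₂, √((cos φ₁ + Bx)² + By²)) = -65.43426°
λₘ = λ₁ + atan2(By, cos φ₁ + Bx) = -92.67084°

92.671°W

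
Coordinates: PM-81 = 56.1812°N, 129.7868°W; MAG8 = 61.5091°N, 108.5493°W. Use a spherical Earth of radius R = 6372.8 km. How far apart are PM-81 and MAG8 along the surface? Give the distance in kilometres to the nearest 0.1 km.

Δφ = 5.3279°,  Δλ = 21.2375°
a = sin²(Δφ/2) + cos φ₁ cos φ₂ sin²(Δλ/2) = 0.011175
c = 2·arcsin(√a) = 0.211824 rad = 12.1366°
d = R·c = 6372.8 × 0.211824 = 1349.9 km

1349.9 km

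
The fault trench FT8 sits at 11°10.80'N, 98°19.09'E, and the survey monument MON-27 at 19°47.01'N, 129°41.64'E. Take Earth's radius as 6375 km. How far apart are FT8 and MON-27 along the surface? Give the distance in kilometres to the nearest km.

FT8: φ = +11.18000°, λ = +98.31817°
MON-27: φ = +19.78350°, λ = +129.69400°
Δφ = 8.6035°,  Δλ = 31.3758°
a = sin²(Δφ/2) + cos φ₁ cos φ₂ sin²(Δλ/2) = 0.073120
c = 2·arcsin(√a) = 0.547632 rad = 31.3770°
d = R·c = 6375 × 0.547632 = 3491.2 km

3491 km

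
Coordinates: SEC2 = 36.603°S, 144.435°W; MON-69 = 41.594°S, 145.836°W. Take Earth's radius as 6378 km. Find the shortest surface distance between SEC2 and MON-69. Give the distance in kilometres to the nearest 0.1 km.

568.6 km

Δφ = -4.9910°,  Δλ = -1.4010°
a = sin²(Δφ/2) + cos φ₁ cos φ₂ sin²(Δλ/2) = 0.001986
c = 2·arcsin(√a) = 0.089149 rad = 5.1078°
d = R·c = 6378 × 0.089149 = 568.6 km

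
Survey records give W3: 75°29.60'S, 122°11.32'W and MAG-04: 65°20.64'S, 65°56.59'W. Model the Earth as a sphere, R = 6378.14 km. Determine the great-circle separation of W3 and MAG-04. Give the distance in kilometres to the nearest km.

W3: φ = -75.49333°, λ = -122.18867°
MAG-04: φ = -65.34400°, λ = -65.94317°
Δφ = 10.1493°,  Δλ = 56.2455°
a = sin²(Δφ/2) + cos φ₁ cos φ₂ sin²(Δλ/2) = 0.031042
c = 2·arcsin(√a) = 0.354222 rad = 20.2954°
d = R·c = 6378.14 × 0.354222 = 2259.3 km

2259 km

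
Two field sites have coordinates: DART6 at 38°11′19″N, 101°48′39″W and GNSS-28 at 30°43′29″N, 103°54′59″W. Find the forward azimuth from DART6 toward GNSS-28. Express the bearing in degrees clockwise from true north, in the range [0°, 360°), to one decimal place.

193.7°

DART6: φ = +38.18861°, λ = -101.81083°
GNSS-28: φ = +30.72472°, λ = -103.91639°
Δλ = -2.1056°
y = sin Δλ · cos φ₂ = -0.031583
x = cos φ₁ sin φ₂ − sin φ₁ cos φ₂ cos Δλ = -0.129542
θ = atan2(y, x) = -166.2982° → 193.7018° (mod 360°)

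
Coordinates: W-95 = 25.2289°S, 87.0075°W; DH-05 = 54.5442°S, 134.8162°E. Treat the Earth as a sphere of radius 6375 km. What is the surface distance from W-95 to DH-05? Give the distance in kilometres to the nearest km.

Δφ = -29.3153°,  Δλ = -138.1763°
a = sin²(Δφ/2) + cos φ₁ cos φ₂ sin²(Δλ/2) = 0.521921
c = 2·arcsin(√a) = 1.614653 rad = 92.5128°
d = R·c = 6375 × 1.614653 = 10293.4 km

10293 km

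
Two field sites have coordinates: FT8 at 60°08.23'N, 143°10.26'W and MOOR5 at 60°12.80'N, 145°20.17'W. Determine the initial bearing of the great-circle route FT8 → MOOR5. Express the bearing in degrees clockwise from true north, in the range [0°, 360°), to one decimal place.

275.0°

FT8: φ = +60.13717°, λ = -143.17100°
MOOR5: φ = +60.21333°, λ = -145.33617°
Δλ = -2.1652°
y = sin Δλ · cos φ₂ = -0.018768
x = cos φ₁ sin φ₂ − sin φ₁ cos φ₂ cos Δλ = 0.001637
θ = atan2(y, x) = -85.0154° → 274.9846° (mod 360°)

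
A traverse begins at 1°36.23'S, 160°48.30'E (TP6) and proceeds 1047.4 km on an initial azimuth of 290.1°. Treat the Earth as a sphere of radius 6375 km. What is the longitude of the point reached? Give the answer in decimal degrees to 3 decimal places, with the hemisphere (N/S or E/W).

TP6: φ = -1.60383°, λ = +160.80500°
δ = d/R = 1047.4/6375 = 0.164298 rad
φ₂ = arcsin(sin φ₁ cos δ + cos φ₁ sin δ cos θ)
   = arcsin(-0.02799·0.98653 + 0.99961·0.16356·0.34366) = 1.63747°
λ₂ = λ₁ + atan2(sin θ sin δ cos φ₁, cos δ − sin φ₁ sin φ₂) = 151.96586°

151.966°E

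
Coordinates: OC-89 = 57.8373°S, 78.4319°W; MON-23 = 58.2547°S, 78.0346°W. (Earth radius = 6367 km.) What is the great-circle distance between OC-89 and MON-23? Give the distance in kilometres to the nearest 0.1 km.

51.9 km

Δφ = -0.4174°,  Δλ = 0.3973°
a = sin²(Δφ/2) + cos φ₁ cos φ₂ sin²(Δλ/2) = 0.000017
c = 2·arcsin(√a) = 0.008157 rad = 0.4674°
d = R·c = 6367 × 0.008157 = 51.9 km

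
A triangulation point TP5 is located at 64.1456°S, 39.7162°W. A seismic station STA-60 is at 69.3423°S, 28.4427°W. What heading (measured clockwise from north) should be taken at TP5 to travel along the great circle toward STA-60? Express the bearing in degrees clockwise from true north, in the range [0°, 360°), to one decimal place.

144.5°

Δλ = 11.2735°
y = sin Δλ · cos φ₂ = 0.068967
x = cos φ₁ sin φ₂ − sin φ₁ cos φ₂ cos Δλ = -0.096701
θ = atan2(y, x) = 144.5037° → 144.5037° (mod 360°)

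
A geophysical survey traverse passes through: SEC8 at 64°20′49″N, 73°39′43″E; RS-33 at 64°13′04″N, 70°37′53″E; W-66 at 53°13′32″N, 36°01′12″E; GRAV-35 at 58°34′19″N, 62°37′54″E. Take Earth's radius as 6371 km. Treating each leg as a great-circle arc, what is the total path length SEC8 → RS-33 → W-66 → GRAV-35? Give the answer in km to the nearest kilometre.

SEC8: φ = +64.34694°, λ = +73.66194°
RS-33: φ = +64.21778°, λ = +70.63139°
W-66: φ = +53.22556°, λ = +36.02000°
GRAV-35: φ = +58.57194°, λ = +62.63167°
SEC8→RS-33: c = 0.023060 rad, d = 146.92 km
RS-33→W-66: c = 0.360927 rad, d = 2299.46 km
W-66→GRAV-35: c = 0.274429 rad, d = 1748.39 km
Total = 146.92 + 2299.46 + 1748.39 = 4194.77 km

4195 km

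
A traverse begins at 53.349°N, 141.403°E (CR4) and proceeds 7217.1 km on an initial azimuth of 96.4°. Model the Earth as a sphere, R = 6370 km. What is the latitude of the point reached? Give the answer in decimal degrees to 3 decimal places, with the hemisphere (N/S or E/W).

δ = d/R = 7217.1/6370 = 1.132983 rad
φ₂ = arcsin(sin φ₁ cos δ + cos φ₁ sin δ cos θ)
   = arcsin(0.80229·0.42396 + 0.59694·0.90568·-0.11147) = 16.25265°
λ₂ = λ₁ + atan2(sin θ sin δ cos φ₁, cos δ − sin φ₁ sin φ₂) = -148.96081°

16.253°N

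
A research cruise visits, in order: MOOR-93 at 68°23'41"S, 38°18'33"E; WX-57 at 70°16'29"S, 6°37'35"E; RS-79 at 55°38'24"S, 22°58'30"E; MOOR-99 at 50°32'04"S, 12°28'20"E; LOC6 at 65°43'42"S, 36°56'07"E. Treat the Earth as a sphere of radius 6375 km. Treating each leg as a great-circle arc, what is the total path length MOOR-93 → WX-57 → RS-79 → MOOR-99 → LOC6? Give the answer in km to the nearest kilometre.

MOOR-93: φ = -68.39472°, λ = +38.30917°
WX-57: φ = -70.27472°, λ = +6.62639°
RS-79: φ = -55.64000°, λ = +22.97500°
MOOR-99: φ = -50.53444°, λ = +12.47222°
LOC6: φ = -65.72833°, λ = +36.93528°
MOOR-93→WX-57: c = 0.195550 rad, d = 1246.63 km
WX-57→RS-79: c = 0.284314 rad, d = 1812.50 km
RS-79→MOOR-99: c = 0.141382 rad, d = 901.31 km
MOOR-99→LOC6: c = 0.343478 rad, d = 2189.67 km
Total = 1246.63 + 1812.50 + 901.31 + 2189.67 = 6150.12 km

6150 km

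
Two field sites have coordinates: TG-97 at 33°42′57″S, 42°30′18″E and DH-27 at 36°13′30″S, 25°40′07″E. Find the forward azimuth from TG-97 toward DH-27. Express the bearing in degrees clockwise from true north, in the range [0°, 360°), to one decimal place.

TG-97: φ = -33.71583°, λ = +42.50500°
DH-27: φ = -36.22500°, λ = +25.66861°
Δλ = -16.8364°
y = sin Δλ · cos φ₂ = -0.233653
x = cos φ₁ sin φ₂ − sin φ₁ cos φ₂ cos Δλ = -0.062973
θ = atan2(y, x) = -105.0837° → 254.9163° (mod 360°)

254.9°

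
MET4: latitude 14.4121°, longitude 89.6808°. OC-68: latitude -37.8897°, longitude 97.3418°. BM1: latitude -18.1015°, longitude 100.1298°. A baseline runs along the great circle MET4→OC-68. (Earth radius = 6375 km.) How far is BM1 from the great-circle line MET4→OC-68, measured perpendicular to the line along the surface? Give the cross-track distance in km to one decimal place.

δ₁₃ = central angle MET4→BM1 = 0.595270 rad  (haversine)
θ₁₃ = bearing MET4→BM1 = 162.096°,  θ₁₂ = bearing MET4→OC-68 = 172.409°
dₓₜ = R·arcsin(sin δ₁₃ · sin(θ₁₃ − θ₁₂)) = 6375·arcsin(0.56073·sin(-10.314°)) = -641.075 km
|dₓₜ| = 641.075 km

641.1 km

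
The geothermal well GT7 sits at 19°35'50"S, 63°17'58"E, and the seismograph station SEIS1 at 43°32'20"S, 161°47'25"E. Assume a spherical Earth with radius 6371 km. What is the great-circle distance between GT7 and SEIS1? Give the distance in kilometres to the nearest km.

9176 km

GT7: φ = -19.59722°, λ = +63.29944°
SEIS1: φ = -43.53889°, λ = +161.79028°
Δφ = -23.9417°,  Δλ = 98.4908°
a = sin²(Δφ/2) + cos φ₁ cos φ₂ sin²(Δλ/2) = 0.434895
c = 2·arcsin(√a) = 1.440216 rad = 82.5183°
d = R·c = 6371 × 1.440216 = 9175.6 km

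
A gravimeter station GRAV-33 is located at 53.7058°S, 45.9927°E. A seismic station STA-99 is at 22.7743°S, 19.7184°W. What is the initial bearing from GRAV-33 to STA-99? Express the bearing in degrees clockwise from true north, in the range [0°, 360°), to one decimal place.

Δλ = -65.7111°
y = sin Δλ · cos φ₂ = -0.840421
x = cos φ₁ sin φ₂ − sin φ₁ cos φ₂ cos Δλ = 0.076548
θ = atan2(y, x) = -84.7957° → 275.2043° (mod 360°)

275.2°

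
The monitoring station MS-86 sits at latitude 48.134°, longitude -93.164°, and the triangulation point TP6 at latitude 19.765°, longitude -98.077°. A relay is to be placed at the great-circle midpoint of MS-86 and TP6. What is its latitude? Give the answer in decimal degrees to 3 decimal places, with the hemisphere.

33.973°N

Bx = cos φ₂ cos Δλ = 0.937630,  By = cos φ₂ sin Δλ = -0.080598
φₘ = atan2(sin φ₁ + sin φ₂, √((cos φ₁ + Bx)² + By²)) = 33.97320°
λₘ = λ₁ + atan2(By, cos φ₁ + Bx) = -96.03874°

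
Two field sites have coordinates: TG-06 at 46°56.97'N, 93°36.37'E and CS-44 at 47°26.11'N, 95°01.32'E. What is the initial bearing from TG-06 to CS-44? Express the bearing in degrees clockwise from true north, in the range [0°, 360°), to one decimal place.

TG-06: φ = +46.94950°, λ = +93.60617°
CS-44: φ = +47.43517°, λ = +95.02200°
Δλ = 1.4158°
y = sin Δλ · cos φ₂ = 0.016713
x = cos φ₁ sin φ₂ − sin φ₁ cos φ₂ cos Δλ = 0.008627
θ = atan2(y, x) = 62.6976° → 62.6976° (mod 360°)

62.7°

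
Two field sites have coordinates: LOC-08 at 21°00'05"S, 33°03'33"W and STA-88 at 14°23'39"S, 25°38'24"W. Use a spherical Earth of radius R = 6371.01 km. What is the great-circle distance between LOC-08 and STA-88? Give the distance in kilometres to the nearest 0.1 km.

1075.4 km

LOC-08: φ = -21.00139°, λ = -33.05917°
STA-88: φ = -14.39417°, λ = -25.64000°
Δφ = 6.6072°,  Δλ = 7.4192°
a = sin²(Δφ/2) + cos φ₁ cos φ₂ sin²(Δλ/2) = 0.007106
c = 2·arcsin(√a) = 0.168796 rad = 9.6713°
d = R·c = 6371.01 × 0.168796 = 1075.4 km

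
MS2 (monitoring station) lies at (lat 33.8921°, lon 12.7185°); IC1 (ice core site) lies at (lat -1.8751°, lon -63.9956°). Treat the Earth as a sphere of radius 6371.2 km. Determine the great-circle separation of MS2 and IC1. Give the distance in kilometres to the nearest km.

Δφ = -35.7672°,  Δλ = -76.7141°
a = sin²(Δφ/2) + cos φ₁ cos φ₂ sin²(Δλ/2) = 0.413793
c = 2·arcsin(√a) = 1.397516 rad = 80.0718°
d = R·c = 6371.2 × 1.397516 = 8903.9 km

8904 km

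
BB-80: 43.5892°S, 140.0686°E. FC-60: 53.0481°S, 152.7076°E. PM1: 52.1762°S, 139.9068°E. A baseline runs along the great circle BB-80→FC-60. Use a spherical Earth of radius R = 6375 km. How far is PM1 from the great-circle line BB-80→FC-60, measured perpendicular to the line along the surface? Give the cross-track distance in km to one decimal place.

582.8 km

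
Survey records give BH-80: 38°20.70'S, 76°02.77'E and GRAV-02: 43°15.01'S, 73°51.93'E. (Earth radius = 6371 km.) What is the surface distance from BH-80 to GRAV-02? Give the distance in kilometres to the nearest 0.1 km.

BH-80: φ = -38.34500°, λ = +76.04617°
GRAV-02: φ = -43.25017°, λ = +73.86550°
Δφ = -4.9052°,  Δλ = -2.1807°
a = sin²(Δφ/2) + cos φ₁ cos φ₂ sin²(Δλ/2) = 0.002038
c = 2·arcsin(√a) = 0.090320 rad = 5.1750°
d = R·c = 6371 × 0.090320 = 575.4 km

575.4 km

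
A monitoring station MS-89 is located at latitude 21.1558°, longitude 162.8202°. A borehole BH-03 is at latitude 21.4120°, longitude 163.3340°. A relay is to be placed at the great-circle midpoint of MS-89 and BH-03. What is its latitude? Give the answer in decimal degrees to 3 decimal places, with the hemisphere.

21.284°N

Bx = cos φ₂ cos Δλ = 0.930942,  By = cos φ₂ sin Δλ = 0.008348
φₘ = atan2(sin φ₁ + sin φ₂, √((cos φ₁ + Bx)² + By²)) = 21.28409°
λₘ = λ₁ + atan2(By, cos φ₁ + Bx) = 163.07688°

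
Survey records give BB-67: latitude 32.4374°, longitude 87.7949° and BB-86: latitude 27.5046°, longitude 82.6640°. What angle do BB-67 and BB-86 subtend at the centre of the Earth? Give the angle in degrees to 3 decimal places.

6.638°

Δφ = -4.9328°,  Δλ = -5.1309°
a = sin²(Δφ/2) + cos φ₁ cos φ₂ sin²(Δλ/2) = 0.003352
c = 2·arcsin(√a) = 0.115852 rad = 6.6378°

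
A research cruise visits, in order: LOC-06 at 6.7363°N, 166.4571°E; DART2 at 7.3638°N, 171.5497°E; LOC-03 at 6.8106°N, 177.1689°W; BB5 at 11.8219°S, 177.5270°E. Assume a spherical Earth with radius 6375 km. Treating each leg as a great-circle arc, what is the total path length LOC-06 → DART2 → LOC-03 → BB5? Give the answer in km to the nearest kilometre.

3968 km

LOC-06→DART2: c = 0.088887 rad, d = 566.65 km
DART2→LOC-03: c = 0.195626 rad, d = 1247.12 km
LOC-03→BB5: c = 0.337982 rad, d = 2154.63 km
Total = 566.65 + 1247.12 + 2154.63 = 3968.40 km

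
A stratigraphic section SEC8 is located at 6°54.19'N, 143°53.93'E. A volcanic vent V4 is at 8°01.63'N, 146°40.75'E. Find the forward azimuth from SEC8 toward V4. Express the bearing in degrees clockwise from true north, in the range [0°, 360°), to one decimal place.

SEC8: φ = +6.90317°, λ = +143.89883°
V4: φ = +8.02717°, λ = +146.67917°
Δλ = 2.7803°
y = sin Δλ · cos φ₂ = 0.048032
x = cos φ₁ sin φ₂ − sin φ₁ cos φ₂ cos Δλ = 0.019756
θ = atan2(y, x) = 67.6417° → 67.6417° (mod 360°)

67.6°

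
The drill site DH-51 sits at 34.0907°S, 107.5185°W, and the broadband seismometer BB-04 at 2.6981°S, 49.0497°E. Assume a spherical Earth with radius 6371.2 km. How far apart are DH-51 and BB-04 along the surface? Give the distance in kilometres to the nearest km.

Δφ = 31.3926°,  Δλ = 156.5682°
a = sin²(Δφ/2) + cos φ₁ cos φ₂ sin²(Δλ/2) = 0.866315
c = 2·arcsin(√a) = 2.392974 rad = 137.1073°
d = R·c = 6371.2 × 2.392974 = 15246.1 km

15246 km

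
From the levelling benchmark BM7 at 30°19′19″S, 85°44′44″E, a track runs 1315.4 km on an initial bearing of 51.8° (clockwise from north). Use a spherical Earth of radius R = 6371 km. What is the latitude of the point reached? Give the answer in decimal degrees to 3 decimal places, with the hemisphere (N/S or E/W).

BM7: φ = -30.32194°, λ = +85.74556°
δ = d/R = 1315.4/6371 = 0.206467 rad
φ₂ = arcsin(sin φ₁ cos δ + cos φ₁ sin δ cos θ)
   = arcsin(-0.50486·0.97876 + 0.86320·0.20500·0.61841) = -22.62529°
λ₂ = λ₁ + atan2(sin θ sin δ cos φ₁, cos δ − sin φ₁ sin φ₂) = 95.79717°

22.625°S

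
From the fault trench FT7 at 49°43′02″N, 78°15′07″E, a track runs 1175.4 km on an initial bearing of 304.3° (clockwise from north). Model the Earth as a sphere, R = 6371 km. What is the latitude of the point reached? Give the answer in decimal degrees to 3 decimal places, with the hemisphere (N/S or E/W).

FT7: φ = +49.71722°, λ = +78.25194°
δ = d/R = 1175.4/6371 = 0.184492 rad
φ₂ = arcsin(sin φ₁ cos δ + cos φ₁ sin δ cos θ)
   = arcsin(0.76286·0.98303 + 0.64656·0.18345·0.56353) = 54.76139°
λ₂ = λ₁ + atan2(sin θ sin δ cos φ₁, cos δ − sin φ₁ sin φ₂) = 63.02447°

54.761°N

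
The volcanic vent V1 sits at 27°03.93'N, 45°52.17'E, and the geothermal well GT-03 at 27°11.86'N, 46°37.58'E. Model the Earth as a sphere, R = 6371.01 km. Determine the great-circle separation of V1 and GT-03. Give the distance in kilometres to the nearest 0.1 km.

76.3 km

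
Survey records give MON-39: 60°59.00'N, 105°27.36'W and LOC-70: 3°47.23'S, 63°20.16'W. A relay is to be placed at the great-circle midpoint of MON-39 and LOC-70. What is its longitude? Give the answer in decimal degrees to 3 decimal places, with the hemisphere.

76.812°W

MON-39: φ = +60.98333°, λ = -105.45600°
LOC-70: φ = -3.78717°, λ = -63.33600°
Bx = cos φ₂ cos Δλ = 0.740122,  By = cos φ₂ sin Δλ = 0.669221
φₘ = atan2(sin φ₁ + sin φ₂, √((cos φ₁ + Bx)² + By²)) = 30.07450°
λₘ = λ₁ + atan2(By, cos φ₁ + Bx) = -76.81175°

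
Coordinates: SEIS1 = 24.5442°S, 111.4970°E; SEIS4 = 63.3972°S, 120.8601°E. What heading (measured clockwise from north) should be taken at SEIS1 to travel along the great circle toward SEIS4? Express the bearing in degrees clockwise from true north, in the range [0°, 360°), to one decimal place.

173.4°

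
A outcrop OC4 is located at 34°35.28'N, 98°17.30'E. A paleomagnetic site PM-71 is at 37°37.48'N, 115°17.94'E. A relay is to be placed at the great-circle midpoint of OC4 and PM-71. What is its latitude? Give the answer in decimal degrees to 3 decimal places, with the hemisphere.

36.408°N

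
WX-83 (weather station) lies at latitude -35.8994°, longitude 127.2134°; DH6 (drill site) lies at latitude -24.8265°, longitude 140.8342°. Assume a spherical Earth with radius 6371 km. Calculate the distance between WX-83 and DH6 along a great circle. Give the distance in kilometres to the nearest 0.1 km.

Δφ = 11.0729°,  Δλ = 13.6208°
a = sin²(Δφ/2) + cos φ₁ cos φ₂ sin²(Δλ/2) = 0.019647
c = 2·arcsin(√a) = 0.281258 rad = 16.1149°
d = R·c = 6371 × 0.281258 = 1791.9 km

1791.9 km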